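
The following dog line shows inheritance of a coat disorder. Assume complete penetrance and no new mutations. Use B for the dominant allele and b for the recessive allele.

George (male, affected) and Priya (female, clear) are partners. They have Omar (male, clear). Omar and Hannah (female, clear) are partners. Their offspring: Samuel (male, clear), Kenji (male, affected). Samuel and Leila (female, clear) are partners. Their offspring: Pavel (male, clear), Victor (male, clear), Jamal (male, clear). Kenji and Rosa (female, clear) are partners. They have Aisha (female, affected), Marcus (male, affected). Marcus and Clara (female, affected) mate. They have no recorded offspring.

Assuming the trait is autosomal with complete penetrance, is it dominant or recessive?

recessive

Omar and Hannah are both clear yet have an affected child Kenji. Under dominance, an affected child requires at least one affected parent, so the trait cannot be dominant.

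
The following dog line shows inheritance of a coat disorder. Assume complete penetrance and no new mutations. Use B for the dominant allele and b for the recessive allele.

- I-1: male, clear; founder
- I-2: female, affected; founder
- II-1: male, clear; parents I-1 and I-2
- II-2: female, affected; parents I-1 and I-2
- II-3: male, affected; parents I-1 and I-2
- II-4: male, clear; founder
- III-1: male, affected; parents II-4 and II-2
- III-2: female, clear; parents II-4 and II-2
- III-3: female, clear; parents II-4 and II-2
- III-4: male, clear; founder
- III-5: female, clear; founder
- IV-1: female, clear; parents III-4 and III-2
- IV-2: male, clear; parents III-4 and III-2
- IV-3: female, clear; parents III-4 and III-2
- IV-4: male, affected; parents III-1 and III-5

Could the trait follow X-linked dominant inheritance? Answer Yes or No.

No

Under X-linked dominant, IV-4 (affected, male) cannot arise from III-1 (affected) × III-5 (clear).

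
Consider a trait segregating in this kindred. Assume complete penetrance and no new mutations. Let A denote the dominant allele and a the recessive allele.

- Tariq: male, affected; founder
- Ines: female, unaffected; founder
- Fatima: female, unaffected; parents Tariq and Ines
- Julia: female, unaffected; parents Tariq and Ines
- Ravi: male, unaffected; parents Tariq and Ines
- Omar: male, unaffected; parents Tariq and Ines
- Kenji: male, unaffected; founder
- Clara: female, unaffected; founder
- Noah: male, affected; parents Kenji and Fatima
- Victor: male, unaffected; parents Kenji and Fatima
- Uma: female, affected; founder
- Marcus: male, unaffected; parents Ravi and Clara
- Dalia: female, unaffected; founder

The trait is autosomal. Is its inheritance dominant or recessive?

recessive

Kenji and Fatima are both unaffected yet have an affected child Noah. Under dominance, an affected child requires at least one affected parent, so the trait cannot be dominant.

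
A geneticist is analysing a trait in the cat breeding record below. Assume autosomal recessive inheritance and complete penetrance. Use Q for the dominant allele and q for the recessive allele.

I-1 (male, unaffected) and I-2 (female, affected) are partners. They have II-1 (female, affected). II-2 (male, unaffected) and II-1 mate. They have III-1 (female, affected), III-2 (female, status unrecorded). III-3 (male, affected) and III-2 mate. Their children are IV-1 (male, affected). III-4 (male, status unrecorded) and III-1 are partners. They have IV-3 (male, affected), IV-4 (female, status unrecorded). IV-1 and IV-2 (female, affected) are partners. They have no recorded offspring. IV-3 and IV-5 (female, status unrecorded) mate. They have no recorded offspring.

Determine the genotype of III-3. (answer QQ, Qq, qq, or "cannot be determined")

III-3 is affected, so III-3 is qq.

qq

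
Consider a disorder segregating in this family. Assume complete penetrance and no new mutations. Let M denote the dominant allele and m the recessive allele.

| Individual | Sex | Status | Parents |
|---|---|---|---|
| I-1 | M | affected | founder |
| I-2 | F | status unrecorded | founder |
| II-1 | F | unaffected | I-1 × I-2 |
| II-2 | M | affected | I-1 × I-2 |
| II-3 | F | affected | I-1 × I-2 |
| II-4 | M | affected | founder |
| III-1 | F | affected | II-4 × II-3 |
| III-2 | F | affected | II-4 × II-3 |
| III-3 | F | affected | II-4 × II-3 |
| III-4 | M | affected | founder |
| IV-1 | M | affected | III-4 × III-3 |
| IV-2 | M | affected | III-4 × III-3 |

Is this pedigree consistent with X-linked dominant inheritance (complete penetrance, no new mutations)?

No

Under X-linked dominant, II-1 (unaffected, female) cannot arise from I-1 (affected) × I-2 (unrecorded).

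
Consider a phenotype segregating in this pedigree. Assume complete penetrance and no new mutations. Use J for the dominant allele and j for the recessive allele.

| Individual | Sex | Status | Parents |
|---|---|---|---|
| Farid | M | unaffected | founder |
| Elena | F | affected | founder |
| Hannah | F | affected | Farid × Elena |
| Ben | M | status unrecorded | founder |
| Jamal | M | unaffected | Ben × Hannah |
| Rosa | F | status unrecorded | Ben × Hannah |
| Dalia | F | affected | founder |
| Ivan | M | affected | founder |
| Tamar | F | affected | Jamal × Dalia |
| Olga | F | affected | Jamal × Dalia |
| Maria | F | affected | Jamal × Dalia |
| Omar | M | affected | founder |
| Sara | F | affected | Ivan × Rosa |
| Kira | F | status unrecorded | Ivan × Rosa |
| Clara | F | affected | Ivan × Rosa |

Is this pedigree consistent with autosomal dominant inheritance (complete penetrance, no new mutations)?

Yes

A consistent assignment under autosomal dominant exists: Farid jj, Elena JJ, Hannah Jj, Ben Jj, Jamal jj, Rosa JJ, Dalia JJ, Ivan JJ, Tamar Jj, Olga Jj, Maria Jj, Omar JJ, Sara JJ, Kira JJ, Clara JJ.
In this assignment every recorded phenotype matches its genotype and every non-founder's genotype is obtainable from its parents' genotypes, so the pedigree is consistent.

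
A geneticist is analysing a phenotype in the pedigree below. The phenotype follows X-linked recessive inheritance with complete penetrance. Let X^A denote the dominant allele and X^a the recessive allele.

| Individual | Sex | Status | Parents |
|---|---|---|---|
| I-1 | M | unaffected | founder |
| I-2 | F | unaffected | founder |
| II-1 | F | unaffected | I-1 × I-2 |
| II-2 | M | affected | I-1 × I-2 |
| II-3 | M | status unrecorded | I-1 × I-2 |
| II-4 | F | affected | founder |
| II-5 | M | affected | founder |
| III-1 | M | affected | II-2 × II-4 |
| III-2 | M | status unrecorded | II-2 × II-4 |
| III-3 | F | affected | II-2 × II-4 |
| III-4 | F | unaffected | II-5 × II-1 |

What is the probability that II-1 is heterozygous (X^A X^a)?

1/3

I-1 is unaffected, so I-1 is X^A Y.
I-2 is unaffected so carries A and passed a to II-2 (X^a Y), so I-2 is X^A X^a.
Their cross gives offspring ratios 1/2 X^A X^A : 1/2 X^A X^a. Conditioning on II-1 being unaffected, P(X^A X^a) = 1/2 / 1 = 1/2 before taking II-1's own offspring into account.
II-5 is affected, so II-5 is X^a Y.
Now use II-1's offspring. Probability of each recorded status — unaffected daughter III-4: 1/2 if II-1 is X^A X^a, 1 if X^A X^A.
Bayes: P(X^A X^a) = 1/2·1/2 / (1/2·1/2 + 1/2·1) = 1/3.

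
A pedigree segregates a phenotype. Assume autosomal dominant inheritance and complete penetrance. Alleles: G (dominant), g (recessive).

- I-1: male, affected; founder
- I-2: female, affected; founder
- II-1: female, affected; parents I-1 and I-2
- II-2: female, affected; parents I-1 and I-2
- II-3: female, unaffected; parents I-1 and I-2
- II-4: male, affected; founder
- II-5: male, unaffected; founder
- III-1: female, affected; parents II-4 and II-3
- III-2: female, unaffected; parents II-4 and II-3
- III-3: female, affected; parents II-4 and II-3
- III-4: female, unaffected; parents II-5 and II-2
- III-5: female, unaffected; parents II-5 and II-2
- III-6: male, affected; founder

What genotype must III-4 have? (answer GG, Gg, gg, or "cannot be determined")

III-4 is unaffected, so III-4 is gg.

gg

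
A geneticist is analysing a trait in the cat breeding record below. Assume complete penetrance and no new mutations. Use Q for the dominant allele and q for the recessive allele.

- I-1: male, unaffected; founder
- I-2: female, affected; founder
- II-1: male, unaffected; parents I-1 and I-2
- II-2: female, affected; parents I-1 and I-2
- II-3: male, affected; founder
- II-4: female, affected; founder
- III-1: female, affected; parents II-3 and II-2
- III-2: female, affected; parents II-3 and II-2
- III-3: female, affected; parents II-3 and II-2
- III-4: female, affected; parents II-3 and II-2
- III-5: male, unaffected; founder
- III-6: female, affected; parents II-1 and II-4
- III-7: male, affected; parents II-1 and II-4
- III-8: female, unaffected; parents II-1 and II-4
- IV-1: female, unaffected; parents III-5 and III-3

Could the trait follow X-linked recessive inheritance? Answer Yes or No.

No

Under X-linked recessive, II-1 (unaffected, male) cannot arise from I-1 (unaffected) × I-2 (affected).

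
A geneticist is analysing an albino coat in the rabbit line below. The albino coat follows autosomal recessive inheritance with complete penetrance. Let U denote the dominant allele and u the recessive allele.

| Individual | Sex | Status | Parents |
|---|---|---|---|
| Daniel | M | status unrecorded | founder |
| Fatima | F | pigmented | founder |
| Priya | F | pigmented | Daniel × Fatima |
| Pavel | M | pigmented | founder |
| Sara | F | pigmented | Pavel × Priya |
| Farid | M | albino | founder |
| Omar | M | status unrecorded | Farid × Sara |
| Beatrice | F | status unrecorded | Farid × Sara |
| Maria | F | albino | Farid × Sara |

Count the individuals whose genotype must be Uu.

Obligate heterozygotes: Sara is pigmented so carries U and passed u to Maria (uu), so Sara is Uu.
Every other individual is either homozygous by phenotype or has at least one consistent homozygous assignment, so the count is 1.

1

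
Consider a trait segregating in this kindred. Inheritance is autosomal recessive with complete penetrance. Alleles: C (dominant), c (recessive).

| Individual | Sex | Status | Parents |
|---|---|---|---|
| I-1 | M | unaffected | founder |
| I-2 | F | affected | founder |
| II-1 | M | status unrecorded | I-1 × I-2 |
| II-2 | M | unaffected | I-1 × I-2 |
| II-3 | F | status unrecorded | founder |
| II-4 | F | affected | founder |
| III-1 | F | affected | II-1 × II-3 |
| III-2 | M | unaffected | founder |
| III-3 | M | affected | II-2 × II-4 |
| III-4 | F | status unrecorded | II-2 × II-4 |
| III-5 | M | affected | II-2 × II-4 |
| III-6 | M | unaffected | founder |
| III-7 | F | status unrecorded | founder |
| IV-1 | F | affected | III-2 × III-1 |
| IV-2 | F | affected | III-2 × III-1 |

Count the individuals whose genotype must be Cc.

2

Obligate heterozygotes: II-2 is unaffected so carries C and received c from I-2 (cc), so II-2 is Cc; III-2 is unaffected so carries C and passed c to IV-1 (cc), so III-2 is Cc.
Every other individual is either homozygous by phenotype or has at least one consistent homozygous assignment, so the count is 2.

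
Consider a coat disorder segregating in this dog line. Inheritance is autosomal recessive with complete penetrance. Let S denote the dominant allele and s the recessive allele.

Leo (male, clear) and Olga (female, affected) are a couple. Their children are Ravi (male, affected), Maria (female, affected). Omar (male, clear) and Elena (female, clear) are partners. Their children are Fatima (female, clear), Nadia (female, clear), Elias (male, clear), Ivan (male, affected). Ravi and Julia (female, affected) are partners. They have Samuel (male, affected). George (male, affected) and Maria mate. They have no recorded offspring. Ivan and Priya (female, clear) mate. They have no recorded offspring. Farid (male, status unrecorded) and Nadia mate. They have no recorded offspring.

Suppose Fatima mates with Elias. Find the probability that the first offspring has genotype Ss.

4/9

Omar is clear so carries S and passed s to Ivan (ss), so Omar is Ss.
Elena is clear so carries S and passed s to Ivan (ss), so Elena is Ss.
Fatima is a clear offspring of Omar (Ss) × Elena (Ss), whose cross gives 1/4 SS : 1/2 Ss : 1/4 ss; conditioning on being clear, Fatima is SS with probability 1/3, Ss with probability 2/3.
Elias is a clear offspring of Omar (Ss) × Elena (Ss), whose cross gives 1/4 SS : 1/2 Ss : 1/4 ss; conditioning on being clear, Elias is SS with probability 1/3, Ss with probability 2/3.
Summing over parental genotype combinations, P(offspring has genotype Ss) = 2/9·1/2 + 2/9·1/2 + 4/9·1/2 = 4/9.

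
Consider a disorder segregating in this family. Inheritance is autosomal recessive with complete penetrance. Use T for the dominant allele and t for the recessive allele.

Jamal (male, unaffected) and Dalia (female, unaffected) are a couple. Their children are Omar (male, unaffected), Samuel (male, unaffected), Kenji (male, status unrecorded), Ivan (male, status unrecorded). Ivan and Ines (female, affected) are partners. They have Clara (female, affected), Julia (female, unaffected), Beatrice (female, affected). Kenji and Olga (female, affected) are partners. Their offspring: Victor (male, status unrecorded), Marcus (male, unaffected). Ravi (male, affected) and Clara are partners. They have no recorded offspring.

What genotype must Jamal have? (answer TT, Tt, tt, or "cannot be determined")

cannot be determined

Jamal's phenotype allows TT or Tt, and no parent or child forces a single allele at both positions; consistent genotype assignments exist with Jamal as TT or Tt.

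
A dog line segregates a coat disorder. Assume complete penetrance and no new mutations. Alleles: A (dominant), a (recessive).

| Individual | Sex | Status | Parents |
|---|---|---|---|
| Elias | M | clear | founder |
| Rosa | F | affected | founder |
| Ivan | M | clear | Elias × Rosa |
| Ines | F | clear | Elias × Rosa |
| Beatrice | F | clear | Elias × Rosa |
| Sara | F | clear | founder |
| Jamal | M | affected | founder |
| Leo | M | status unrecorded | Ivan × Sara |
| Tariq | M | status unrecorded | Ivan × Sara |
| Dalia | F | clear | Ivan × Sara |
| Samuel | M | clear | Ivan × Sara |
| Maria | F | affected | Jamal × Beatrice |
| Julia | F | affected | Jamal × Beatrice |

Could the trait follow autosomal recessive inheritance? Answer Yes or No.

Yes

A consistent assignment under autosomal recessive exists: Elias AA, Rosa aa, Ivan Aa, Ines Aa, Beatrice Aa, Sara AA, Jamal aa, Leo AA, Tariq AA, Dalia AA, Samuel AA, Maria aa, Julia aa.
In this assignment every recorded phenotype matches its genotype and every non-founder's genotype is obtainable from its parents' genotypes, so the pedigree is consistent.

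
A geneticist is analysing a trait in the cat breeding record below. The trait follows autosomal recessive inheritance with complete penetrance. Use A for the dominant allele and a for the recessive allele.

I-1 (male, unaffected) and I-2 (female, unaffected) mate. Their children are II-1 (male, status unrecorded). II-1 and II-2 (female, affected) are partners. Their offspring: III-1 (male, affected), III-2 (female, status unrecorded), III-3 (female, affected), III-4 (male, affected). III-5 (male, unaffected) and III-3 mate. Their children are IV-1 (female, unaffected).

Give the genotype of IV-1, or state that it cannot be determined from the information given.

From phenotype alone, IV-1 is AA or Aa.
IV-1 is unaffected so carries A and received a from III-3 (aa), so IV-1 is Aa.

Aa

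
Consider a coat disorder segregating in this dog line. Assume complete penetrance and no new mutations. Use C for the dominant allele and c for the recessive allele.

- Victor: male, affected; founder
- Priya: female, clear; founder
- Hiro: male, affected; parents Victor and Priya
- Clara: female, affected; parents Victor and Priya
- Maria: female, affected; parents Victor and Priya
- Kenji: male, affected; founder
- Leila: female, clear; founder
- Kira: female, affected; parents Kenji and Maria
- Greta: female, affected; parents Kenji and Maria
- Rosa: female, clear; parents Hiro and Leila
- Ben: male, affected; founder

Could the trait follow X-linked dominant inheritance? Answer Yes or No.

Under X-linked dominant, Hiro (affected, male) cannot arise from Victor (affected) × Priya (clear).

No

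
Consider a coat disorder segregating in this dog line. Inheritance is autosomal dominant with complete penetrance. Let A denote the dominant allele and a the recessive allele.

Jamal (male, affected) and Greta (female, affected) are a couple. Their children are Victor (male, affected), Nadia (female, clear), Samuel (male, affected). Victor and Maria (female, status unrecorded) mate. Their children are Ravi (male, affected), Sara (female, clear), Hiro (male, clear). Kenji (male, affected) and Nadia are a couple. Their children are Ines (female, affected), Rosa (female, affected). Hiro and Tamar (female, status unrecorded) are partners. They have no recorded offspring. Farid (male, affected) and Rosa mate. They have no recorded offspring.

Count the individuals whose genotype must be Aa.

Obligate heterozygotes: Jamal is affected so carries A and passed a to Nadia (aa), so Jamal is Aa; Greta is affected so carries A and passed a to Nadia (aa), so Greta is Aa; Victor is affected so carries A and passed a to Sara (aa), so Victor is Aa; Ines is affected so carries A and received a from Nadia (aa), so Ines is Aa; Rosa is affected so carries A and received a from Nadia (aa), so Rosa is Aa.
Every other individual is either homozygous by phenotype or has at least one consistent homozygous assignment, so the count is 5.

5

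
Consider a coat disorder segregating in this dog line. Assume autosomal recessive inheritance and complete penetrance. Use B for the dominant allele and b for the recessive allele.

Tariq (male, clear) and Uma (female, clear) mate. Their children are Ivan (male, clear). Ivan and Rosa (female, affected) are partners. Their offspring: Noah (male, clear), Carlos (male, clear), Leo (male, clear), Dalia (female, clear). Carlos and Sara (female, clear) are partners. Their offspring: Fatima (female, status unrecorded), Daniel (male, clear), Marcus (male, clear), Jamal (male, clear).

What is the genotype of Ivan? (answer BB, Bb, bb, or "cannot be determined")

Ivan's phenotype allows BB or Bb, and no parent or child forces a single allele at both positions; consistent genotype assignments exist with Ivan as BB or Bb.

cannot be determined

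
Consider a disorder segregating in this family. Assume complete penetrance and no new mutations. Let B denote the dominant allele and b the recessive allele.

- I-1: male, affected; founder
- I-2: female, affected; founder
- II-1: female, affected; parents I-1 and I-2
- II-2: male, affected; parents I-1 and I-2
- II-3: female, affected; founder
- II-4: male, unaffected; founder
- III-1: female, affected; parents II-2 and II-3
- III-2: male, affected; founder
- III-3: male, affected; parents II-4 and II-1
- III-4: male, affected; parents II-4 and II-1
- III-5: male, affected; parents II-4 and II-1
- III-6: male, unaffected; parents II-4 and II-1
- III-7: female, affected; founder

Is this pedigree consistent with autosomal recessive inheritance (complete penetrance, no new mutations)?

Yes

A consistent assignment under autosomal recessive exists: I-1 bb, I-2 bb, II-1 bb, II-2 bb, II-3 bb, II-4 Bb, III-1 bb, III-2 bb, III-3 bb, III-4 bb, III-5 bb, III-6 Bb, III-7 bb.
In this assignment every recorded phenotype matches its genotype and every non-founder's genotype is obtainable from its parents' genotypes, so the pedigree is consistent.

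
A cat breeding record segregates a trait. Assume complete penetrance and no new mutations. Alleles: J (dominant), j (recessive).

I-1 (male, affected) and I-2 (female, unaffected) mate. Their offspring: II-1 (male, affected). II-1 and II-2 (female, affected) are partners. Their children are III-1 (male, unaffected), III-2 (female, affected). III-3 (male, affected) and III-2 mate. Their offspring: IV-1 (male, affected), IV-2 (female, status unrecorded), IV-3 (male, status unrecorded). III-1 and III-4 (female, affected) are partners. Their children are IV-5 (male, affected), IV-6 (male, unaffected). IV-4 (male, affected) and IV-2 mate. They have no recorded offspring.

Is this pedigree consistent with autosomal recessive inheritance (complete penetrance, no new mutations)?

No

Under autosomal recessive, III-1 (unaffected, male) cannot arise from II-1 (affected) × II-2 (affected).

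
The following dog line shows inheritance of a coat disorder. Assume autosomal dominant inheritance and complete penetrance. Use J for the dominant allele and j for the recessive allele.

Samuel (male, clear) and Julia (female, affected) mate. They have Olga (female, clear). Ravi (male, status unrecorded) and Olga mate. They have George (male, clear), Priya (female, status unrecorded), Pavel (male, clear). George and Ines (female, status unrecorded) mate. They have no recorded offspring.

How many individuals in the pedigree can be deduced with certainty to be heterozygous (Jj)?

Obligate heterozygotes: Julia is affected so carries J and passed j to Olga (jj), so Julia is Jj.
Every other individual is either homozygous by phenotype or has at least one consistent homozygous assignment, so the count is 1.

1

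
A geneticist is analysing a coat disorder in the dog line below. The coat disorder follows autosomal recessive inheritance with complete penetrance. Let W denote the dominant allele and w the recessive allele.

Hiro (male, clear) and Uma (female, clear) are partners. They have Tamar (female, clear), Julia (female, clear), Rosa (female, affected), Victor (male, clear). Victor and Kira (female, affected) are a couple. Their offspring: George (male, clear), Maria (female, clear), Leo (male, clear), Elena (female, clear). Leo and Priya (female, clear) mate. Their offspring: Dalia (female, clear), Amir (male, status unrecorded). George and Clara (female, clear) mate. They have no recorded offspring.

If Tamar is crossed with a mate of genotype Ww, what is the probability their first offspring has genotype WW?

1/3

Hiro is clear so carries W and passed w to Rosa (ww), so Hiro is Ww.
Uma is clear so carries W and passed w to Rosa (ww), so Uma is Ww.
Tamar is a clear offspring of Hiro (Ww) × Uma (Ww), whose cross gives 1/4 WW : 1/2 Ww : 1/4 ww; conditioning on being clear, Tamar is WW with probability 1/3, Ww with probability 2/3.
Summing over parental genotype combinations, P(offspring has genotype WW) = 1/3·1/2 + 2/3·1/4 = 1/3.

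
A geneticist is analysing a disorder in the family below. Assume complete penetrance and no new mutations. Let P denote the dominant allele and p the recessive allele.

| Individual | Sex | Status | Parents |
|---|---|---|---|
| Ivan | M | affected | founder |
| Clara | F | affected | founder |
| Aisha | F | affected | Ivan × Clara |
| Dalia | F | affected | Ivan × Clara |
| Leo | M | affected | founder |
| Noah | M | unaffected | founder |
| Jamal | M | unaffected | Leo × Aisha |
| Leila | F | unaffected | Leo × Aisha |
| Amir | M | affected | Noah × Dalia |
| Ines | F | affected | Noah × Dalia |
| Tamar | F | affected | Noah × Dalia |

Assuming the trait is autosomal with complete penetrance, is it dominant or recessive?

Leo and Aisha are both affected yet have an unaffected child Jamal. Under a recessive model two affected parents are homozygous and every child would be affected, so the trait cannot be recessive.

dominant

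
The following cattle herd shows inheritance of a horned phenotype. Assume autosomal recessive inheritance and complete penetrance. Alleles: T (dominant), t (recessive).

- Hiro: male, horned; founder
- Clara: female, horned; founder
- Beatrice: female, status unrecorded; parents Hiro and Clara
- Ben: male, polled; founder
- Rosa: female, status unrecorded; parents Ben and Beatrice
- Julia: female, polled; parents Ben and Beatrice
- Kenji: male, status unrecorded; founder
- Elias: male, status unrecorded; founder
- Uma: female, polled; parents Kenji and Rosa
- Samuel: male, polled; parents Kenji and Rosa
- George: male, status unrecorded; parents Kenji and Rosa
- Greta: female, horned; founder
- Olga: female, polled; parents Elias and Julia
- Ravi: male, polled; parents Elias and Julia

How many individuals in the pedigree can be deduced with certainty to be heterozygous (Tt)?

1

Obligate heterozygotes: Julia is polled so carries T and received t from Beatrice (tt), so Julia is Tt.
Every other individual is either homozygous by phenotype or has at least one consistent homozygous assignment, so the count is 1.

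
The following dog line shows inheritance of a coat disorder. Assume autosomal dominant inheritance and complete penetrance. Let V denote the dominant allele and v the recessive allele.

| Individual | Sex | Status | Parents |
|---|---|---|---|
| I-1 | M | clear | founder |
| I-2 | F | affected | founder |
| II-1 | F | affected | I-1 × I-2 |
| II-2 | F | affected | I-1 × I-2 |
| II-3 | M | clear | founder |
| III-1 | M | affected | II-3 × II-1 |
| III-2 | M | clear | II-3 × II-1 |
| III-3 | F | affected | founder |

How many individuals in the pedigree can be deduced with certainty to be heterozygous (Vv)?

3

Obligate heterozygotes: II-1 is affected so carries V and received v from I-1 (vv), so II-1 is Vv; II-2 is affected so carries V and received v from I-1 (vv), so II-2 is Vv; III-1 is affected so carries V and received v from II-3 (vv), so III-1 is Vv.
Every other individual is either homozygous by phenotype or has at least one consistent homozygous assignment, so the count is 3.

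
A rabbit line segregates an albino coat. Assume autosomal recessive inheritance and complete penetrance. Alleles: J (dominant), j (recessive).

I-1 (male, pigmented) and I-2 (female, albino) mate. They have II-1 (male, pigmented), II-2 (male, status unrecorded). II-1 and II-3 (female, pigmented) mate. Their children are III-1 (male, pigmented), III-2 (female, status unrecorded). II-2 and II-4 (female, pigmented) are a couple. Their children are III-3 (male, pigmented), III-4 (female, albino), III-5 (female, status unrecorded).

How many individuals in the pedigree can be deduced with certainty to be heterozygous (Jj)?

Obligate heterozygotes: II-1 is pigmented so carries J and received j from I-2 (jj), so II-1 is Jj; II-4 is pigmented so carries J and passed j to III-4 (jj), so II-4 is Jj.
Every other individual is either homozygous by phenotype or has at least one consistent homozygous assignment, so the count is 2.

2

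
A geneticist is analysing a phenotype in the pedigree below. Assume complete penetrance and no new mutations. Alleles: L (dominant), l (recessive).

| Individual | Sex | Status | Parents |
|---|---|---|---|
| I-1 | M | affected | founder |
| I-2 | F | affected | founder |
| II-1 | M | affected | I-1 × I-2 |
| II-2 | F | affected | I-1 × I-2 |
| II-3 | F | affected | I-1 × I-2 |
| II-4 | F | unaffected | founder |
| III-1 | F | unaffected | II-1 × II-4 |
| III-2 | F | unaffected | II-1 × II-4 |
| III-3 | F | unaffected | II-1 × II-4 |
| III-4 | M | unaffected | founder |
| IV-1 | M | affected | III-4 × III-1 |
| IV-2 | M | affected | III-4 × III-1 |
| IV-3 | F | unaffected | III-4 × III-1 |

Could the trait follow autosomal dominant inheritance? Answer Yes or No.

No

Under autosomal dominant, IV-1 (affected, male) cannot arise from III-4 (unaffected) × III-1 (unaffected).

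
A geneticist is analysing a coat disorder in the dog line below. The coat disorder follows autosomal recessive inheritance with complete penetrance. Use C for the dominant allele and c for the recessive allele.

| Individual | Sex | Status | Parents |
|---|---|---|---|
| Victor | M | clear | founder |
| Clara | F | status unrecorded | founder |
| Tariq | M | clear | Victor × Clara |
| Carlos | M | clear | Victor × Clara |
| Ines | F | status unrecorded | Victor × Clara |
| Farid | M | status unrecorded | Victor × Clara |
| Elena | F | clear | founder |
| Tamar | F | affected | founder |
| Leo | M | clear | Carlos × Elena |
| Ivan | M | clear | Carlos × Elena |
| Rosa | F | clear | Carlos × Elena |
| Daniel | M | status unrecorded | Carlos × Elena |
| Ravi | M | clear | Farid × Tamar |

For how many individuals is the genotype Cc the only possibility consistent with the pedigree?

1

Obligate heterozygotes: Ravi is clear so carries C and received c from Tamar (cc), so Ravi is Cc.
Every other individual is either homozygous by phenotype or has at least one consistent homozygous assignment, so the count is 1.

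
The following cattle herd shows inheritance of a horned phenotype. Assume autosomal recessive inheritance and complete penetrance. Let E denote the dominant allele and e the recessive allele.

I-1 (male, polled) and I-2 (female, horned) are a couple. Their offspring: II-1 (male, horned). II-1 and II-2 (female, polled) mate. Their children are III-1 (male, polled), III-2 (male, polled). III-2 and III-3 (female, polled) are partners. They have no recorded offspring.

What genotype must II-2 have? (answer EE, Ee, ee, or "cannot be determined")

II-2's phenotype allows EE or Ee, and no parent or child forces a single allele at both positions; consistent genotype assignments exist with II-2 as EE or Ee.

cannot be determined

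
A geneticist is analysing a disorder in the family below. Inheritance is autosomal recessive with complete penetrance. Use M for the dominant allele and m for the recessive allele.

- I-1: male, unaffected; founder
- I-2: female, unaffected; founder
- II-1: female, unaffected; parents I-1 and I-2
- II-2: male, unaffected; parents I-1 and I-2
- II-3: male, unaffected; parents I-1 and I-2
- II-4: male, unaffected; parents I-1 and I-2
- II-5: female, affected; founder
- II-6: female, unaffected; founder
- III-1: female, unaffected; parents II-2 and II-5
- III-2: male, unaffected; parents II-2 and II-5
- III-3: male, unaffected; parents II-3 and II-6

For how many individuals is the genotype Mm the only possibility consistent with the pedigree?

2

Obligate heterozygotes: III-1 is unaffected so carries M and received m from II-5 (mm), so III-1 is Mm; III-2 is unaffected so carries M and received m from II-5 (mm), so III-2 is Mm.
Every other individual is either homozygous by phenotype or has at least one consistent homozygous assignment, so the count is 2.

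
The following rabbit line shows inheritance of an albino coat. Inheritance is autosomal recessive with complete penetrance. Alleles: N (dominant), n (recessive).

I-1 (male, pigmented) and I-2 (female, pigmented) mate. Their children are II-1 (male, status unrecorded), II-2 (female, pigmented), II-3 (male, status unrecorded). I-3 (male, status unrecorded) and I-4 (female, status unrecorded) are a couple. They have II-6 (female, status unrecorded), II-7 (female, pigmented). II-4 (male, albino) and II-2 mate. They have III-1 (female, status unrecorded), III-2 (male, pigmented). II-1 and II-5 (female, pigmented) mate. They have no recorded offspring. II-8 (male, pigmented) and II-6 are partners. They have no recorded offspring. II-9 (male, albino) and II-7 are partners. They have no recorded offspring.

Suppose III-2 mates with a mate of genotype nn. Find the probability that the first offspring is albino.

1/2

III-2 is pigmented so carries N and received n from II-4 (nn), so III-2 is Nn.
The cross gives 1/2 Nn : 1/2 nn, so P(offspring is albino) = 1/2.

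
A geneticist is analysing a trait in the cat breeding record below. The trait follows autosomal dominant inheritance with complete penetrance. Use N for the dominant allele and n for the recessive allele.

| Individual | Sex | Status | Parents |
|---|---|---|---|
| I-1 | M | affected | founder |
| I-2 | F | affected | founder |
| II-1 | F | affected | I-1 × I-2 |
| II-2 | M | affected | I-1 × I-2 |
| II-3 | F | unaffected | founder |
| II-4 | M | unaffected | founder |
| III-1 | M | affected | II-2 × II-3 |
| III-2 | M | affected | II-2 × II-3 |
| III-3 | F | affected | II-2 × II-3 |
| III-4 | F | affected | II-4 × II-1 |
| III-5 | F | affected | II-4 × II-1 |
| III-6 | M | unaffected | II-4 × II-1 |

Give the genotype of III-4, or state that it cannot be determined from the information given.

Nn

From phenotype alone, III-4 is NN or Nn.
III-4 is affected so carries N and received n from II-4 (nn), so III-4 is Nn.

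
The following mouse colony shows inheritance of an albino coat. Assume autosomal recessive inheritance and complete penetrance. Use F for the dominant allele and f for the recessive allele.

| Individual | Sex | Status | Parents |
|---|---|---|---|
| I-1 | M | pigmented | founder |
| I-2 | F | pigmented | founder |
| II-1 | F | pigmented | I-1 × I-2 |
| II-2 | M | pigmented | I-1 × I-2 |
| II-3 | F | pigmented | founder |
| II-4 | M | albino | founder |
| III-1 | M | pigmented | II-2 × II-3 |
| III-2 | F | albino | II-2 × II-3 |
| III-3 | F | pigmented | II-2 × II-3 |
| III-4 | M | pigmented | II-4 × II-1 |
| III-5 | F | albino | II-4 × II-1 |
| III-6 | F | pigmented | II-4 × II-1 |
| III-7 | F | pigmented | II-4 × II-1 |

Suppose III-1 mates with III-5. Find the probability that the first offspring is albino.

1/3

II-2 is pigmented so carries F and passed f to III-2 (ff), so II-2 is Ff.
II-3 is pigmented so carries F and passed f to III-2 (ff), so II-3 is Ff.
III-1 is a pigmented offspring of II-2 (Ff) × II-3 (Ff), whose cross gives 1/4 FF : 1/2 Ff : 1/4 ff; conditioning on being pigmented, III-1 is FF with probability 1/3, Ff with probability 2/3.
III-5 is albino, so III-5 is ff.
Summing over parental genotype combinations, P(offspring is albino) = 2/3·1/2 = 1/3.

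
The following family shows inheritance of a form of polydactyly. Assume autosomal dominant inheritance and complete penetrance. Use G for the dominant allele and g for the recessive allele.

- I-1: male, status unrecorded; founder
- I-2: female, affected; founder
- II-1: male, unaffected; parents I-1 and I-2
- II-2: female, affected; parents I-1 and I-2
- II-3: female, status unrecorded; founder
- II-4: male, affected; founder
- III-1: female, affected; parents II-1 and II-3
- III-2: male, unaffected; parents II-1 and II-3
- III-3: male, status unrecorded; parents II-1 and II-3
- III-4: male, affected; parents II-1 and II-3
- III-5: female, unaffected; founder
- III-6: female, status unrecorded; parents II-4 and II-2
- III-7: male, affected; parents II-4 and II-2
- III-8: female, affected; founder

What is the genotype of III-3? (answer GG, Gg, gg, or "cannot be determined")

cannot be determined

III-3's phenotype is unrecorded, and no parent or child forces a single allele at both positions; consistent genotype assignments exist with III-3 as Gg or gg.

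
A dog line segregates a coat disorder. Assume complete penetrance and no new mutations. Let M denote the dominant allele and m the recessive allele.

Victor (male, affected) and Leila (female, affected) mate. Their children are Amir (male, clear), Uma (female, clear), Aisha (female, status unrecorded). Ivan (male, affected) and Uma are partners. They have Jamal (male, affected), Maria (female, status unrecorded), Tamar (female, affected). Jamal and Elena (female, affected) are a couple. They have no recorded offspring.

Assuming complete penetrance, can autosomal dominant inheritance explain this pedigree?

A consistent assignment under autosomal dominant exists: Victor Mm, Leila Mm, Amir mm, Uma mm, Aisha MM, Ivan MM, Jamal Mm, Maria Mm, Tamar Mm, Elena MM.
In this assignment every recorded phenotype matches its genotype and every non-founder's genotype is obtainable from its parents' genotypes, so the pedigree is consistent.

Yes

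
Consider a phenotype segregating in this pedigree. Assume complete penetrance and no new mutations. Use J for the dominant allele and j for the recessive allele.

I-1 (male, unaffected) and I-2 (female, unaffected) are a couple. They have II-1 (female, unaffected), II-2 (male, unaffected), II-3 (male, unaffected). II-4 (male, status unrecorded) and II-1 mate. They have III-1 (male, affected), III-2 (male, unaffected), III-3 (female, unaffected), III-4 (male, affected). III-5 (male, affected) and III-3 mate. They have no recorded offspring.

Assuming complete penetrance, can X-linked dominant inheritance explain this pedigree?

Under X-linked dominant, III-1 (affected, male) cannot arise from II-4 (unrecorded) × II-1 (unaffected).

No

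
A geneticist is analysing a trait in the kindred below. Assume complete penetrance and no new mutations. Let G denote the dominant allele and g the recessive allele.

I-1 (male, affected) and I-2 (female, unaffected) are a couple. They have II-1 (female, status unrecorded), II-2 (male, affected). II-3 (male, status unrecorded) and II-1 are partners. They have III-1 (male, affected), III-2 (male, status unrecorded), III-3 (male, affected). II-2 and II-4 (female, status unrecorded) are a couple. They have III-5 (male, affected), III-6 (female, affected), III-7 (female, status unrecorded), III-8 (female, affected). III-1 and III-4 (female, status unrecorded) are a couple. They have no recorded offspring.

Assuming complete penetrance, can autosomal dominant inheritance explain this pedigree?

Yes

A consistent assignment under autosomal dominant exists: I-1 GG, I-2 gg, II-1 Gg, II-2 Gg, II-3 GG, II-4 GG, III-1 GG, III-2 GG, III-3 GG, III-4 GG, III-5 GG, III-6 GG, III-7 GG, III-8 GG.
In this assignment every recorded phenotype matches its genotype and every non-founder's genotype is obtainable from its parents' genotypes, so the pedigree is consistent.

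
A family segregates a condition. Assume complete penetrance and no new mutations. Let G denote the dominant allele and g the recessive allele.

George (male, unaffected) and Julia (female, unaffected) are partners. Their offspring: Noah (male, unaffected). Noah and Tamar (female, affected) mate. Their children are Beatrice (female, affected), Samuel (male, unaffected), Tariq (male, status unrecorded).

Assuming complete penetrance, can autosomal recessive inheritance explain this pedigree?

A consistent assignment under autosomal recessive exists: George GG, Julia Gg, Noah Gg, Tamar gg, Beatrice gg, Samuel Gg, Tariq Gg.
In this assignment every recorded phenotype matches its genotype and every non-founder's genotype is obtainable from its parents' genotypes, so the pedigree is consistent.

Yes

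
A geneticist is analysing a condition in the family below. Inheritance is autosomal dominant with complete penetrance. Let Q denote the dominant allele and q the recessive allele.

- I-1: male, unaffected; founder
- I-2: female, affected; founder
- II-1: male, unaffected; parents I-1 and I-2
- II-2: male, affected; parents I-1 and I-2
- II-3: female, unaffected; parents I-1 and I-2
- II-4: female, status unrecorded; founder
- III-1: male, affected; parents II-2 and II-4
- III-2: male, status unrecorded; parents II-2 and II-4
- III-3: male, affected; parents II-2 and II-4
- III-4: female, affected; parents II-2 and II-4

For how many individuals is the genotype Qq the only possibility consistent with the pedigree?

Obligate heterozygotes: I-2 is affected so carries Q and passed q to II-1 (qq), so I-2 is Qq; II-2 is affected so carries Q and received q from I-1 (qq), so II-2 is Qq.
Every other individual is either homozygous by phenotype or has at least one consistent homozygous assignment, so the count is 2.

2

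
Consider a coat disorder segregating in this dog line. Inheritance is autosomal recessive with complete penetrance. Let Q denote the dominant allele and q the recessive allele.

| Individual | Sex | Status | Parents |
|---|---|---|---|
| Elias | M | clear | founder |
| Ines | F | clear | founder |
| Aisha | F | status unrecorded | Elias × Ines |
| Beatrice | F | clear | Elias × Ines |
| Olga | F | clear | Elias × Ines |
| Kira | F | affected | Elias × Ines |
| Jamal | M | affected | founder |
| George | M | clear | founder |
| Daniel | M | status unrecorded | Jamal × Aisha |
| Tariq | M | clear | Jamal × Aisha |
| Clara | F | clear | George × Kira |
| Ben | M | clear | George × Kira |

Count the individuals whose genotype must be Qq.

Obligate heterozygotes: Elias is clear so carries Q and passed q to Kira (qq), so Elias is Qq; Ines is clear so carries Q and passed q to Kira (qq), so Ines is Qq; Tariq is clear so carries Q and received q from Jamal (qq), so Tariq is Qq; Clara is clear so carries Q and received q from Kira (qq), so Clara is Qq; Ben is clear so carries Q and received q from Kira (qq), so Ben is Qq.
Every other individual is either homozygous by phenotype or has at least one consistent homozygous assignment, so the count is 5.

5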